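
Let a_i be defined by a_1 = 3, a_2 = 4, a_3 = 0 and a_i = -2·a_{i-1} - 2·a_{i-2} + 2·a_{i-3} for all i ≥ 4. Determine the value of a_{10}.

232

Compute successive terms:
a_4 = -2; a_5 = 12; a_6 = -20; a_7 = 12; a_8 = 40; a_9 = -144; a_{10} = 232.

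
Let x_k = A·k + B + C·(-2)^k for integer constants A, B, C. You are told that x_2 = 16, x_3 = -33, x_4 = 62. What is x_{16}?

262130

At k = 2, 3, 4: 2A + B + 4C = 16; 3A + B - 8C = -33; 4A + B + 16C = 62.
Subtracting the first from the second: A - 12C = -49.
Subtracting the second from the third: A + 24C = 95.
Solving: C = 4, A = -1, then B = 2.
So x_k = -1·k + 2 + 4·(-2)^k; at k=16 this is 262130.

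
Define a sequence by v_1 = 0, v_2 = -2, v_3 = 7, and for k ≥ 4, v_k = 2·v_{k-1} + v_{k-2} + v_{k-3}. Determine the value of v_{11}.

8198

Compute successive terms:
v_4 = 12; v_5 = 29; v_6 = 77; v_7 = 195; v_8 = 496; v_9 = 1264; v_{10} = 3219; v_{11} = 8198.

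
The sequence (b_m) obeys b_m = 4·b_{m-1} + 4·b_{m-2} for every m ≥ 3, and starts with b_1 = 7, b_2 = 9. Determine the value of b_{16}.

b_3 = 64  b_4 = 292  b_5 = 1424  …  b_{13} = 420073472  b_{14} = 2028294144  b_{15} = 9793470464  b_{16} = 47287058432.

47287058432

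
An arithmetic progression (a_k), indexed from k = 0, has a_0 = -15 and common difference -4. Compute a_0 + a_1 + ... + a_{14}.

-645

a_k = -15 + (k - 0)·(-4).
a_{14} = -71; S = 15·(-15 + (-71))/2 = -645.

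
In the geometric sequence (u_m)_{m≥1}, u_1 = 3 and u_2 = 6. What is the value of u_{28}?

Common ratio r = 2.
u_m = 3·2^(m-1).
u_{28} = 3·2^27 = 402653184.

402653184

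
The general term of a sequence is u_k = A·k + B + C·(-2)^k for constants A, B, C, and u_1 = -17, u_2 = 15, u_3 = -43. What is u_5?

The three given values yield: A + B - 2C = -17; 2A + B + 4C = 15; 3A + B - 8C = -43.
Subtracting the first from the second: A + 6C = 32.
Subtracting the second from the third: A - 12C = -58.
Solving: C = 5, A = 2, then B = -9.
Therefore u_5 = 10 + (-9) + 5·(-32) = -159.

-159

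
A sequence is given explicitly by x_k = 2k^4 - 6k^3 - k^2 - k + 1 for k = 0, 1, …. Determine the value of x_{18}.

174619

x_{18} = 2·18^4 - 6·18^3 - 1·18^2 - 1·18 + 1 = 174619.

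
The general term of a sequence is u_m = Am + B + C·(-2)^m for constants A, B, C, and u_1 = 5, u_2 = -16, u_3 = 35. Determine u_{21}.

8388665

Plug in m = 1, 2, 3: A + B - 2C = 5; 2A + B + 4C = -16; 3A + B - 8C = 35.
Subtracting the first from the second: A + 6C = -21.
Subtracting the second from the third: A - 12C = 51.
Solving: C = -4, A = 3, then B = -6.
Hence u_{21} = 3·21 + (-6) + (-4)·(-2097152) = 8388665.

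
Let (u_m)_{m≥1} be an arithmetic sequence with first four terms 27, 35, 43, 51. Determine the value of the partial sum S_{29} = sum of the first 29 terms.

Common difference d = 8.
u_m = 27 + (m - 1)·8.
u_{29} = 251; S = 29·(27 + 251)/2 = 4031.

4031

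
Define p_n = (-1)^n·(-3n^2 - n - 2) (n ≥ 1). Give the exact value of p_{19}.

1104

(-1)^19 = -1; -3n^2 - n - 2 at n=19 is -1104; so p_{19} = 1104.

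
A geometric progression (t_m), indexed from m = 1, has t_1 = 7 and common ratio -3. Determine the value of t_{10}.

t_m = 7·(-3)^(m-1).
t_{10} = 7·(-3)^9 = -137781.

-137781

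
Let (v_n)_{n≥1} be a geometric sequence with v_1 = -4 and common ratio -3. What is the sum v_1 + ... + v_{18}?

v_n = (-4)·(-3)^(n-1).
S = (-4)·((-3)^18 - 1)/(-3 - 1) = (-4)·(387420489 - 1)/(-4) = 387420488.

387420488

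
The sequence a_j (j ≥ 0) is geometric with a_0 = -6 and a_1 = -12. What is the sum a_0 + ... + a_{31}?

Common ratio r = 2.
a_j = (-6)·2^(j-0).
S = (-6)·(2^32 - 1)/(2 - 1) = (-6)·(4294967296 - 1)/(1) = -25769803770.

-25769803770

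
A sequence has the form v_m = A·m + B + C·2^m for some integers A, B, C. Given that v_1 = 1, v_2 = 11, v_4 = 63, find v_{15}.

131093

Write the equations: A + B + 2C = 1; 2A + B + 4C = 11; 4A + B + 16C = 63.
Subtracting the first from the second: A + 2C = 10.
Subtracting the second from the third: 2A + 12C = 52.
Solving: C = 4, A = 2, then B = -9.
Hence v_{15} = 2·15 + (-9) + 4·32768 = 131093.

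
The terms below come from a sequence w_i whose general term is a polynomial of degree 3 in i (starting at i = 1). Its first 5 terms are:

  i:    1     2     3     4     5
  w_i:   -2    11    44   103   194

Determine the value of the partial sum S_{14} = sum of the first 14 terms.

14441

1st diffs: 13, 33, 59, 91.
2nd diffs: 20, 26, 32.
3rd diffs: 6, 6 (constant).
Newton forward-difference form: w_i = -2 + 13·C(i-1,1) + 20·C(i-1,2) + 6·C(i-1,3).
Continuing: …, 323, 496, 719, 998, …, w_{14} = 3443.
Summing i = 1..14 (14 terms) gives 14441.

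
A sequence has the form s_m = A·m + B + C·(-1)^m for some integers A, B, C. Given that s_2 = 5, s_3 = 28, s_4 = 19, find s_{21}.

154

At m = 2, 3, 4: 2A + B + C = 5; 3A + B - C = 28; 4A + B + C = 19.
Subtracting the first from the second: A - 2C = 23.
Subtracting the second from the third: A + 2C = -9.
Solving: C = -8, A = 7, then B = -1.
Therefore s_{21} = 147 + (-1) + (-8)·(-1) = 154.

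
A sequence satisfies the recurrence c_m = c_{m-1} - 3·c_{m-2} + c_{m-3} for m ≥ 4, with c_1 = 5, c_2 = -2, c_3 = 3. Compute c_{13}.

c_4 = 14, c_5 = 3, c_6 = -36, c_7 = -31, c_8 = 80, c_9 = 137, c_{10} = -134, c_{11} = -465, c_{12} = 74, c_{13} = 1335.

1335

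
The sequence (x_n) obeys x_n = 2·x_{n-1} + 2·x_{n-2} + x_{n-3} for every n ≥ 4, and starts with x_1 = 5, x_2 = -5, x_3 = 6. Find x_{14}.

Step forward from the initial values:
x_4 = 7;  x_5 = 21;  x_6 = 62;  …;  x_{11} = 11141;  x_{12} = 31542;  x_{13} = 89301;  x_{14} = 252827.

252827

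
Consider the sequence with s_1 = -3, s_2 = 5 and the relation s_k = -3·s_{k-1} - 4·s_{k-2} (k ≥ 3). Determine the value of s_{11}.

Step forward from the initial values:
s_3 = -3; s_4 = -11; s_5 = 45; s_6 = -91; s_7 = 93; s_8 = 85; s_9 = -627; s_{10} = 1541; s_{11} = -2115.

-2115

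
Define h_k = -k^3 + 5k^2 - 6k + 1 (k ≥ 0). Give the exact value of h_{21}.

-7181

h_{21} = -1·21^3 + 5·21^2 - 6·21 + 1 = -7181.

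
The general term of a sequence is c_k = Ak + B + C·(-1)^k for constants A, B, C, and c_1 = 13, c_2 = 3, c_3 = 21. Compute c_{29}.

Write the equations: A + B - C = 13; 2A + B + C = 3; 3A + B - C = 21.
Subtracting the first from the second: A + 2C = -10.
Subtracting the second from the third: A - 2C = 18.
Solving: C = -7, A = 4, then B = 2.
Hence c_{29} = 4·29 + 2 + (-7)·(-1) = 125.

125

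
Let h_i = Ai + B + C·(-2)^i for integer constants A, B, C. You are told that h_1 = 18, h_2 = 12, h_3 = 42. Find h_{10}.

-1980

The three given values yield: A + B - 2C = 18; 2A + B + 4C = 12; 3A + B - 8C = 42.
Subtracting the first from the second: A + 6C = -6.
Subtracting the second from the third: A - 12C = 30.
Solving: C = -2, A = 6, then B = 8.
Hence h_{10} = 6·10 + 8 + (-2)·1024 = -1980.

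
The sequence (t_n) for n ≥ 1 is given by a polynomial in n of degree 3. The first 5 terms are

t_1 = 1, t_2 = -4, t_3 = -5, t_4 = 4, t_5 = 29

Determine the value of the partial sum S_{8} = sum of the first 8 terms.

512

1st diffs: -5, -1, 9, 25.
2nd diffs: 4, 10, 16.
3rd diffs: 6, 6 (constant).
Newton forward-difference form: t_n = 1 + (-5)·C(n-1,1) + 4·C(n-1,2) + 6·C(n-1,3).
Continuing: 76, 151, 260.
Summing n = 1..8 (8 terms) gives 512.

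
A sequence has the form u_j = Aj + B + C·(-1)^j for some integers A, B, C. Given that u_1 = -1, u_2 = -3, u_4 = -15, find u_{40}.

Write the equations: A + B - C = -1; 2A + B + C = -3; 4A + B + C = -15.
Subtracting the first from the second: A + 2C = -2.
Subtracting the second from the third: 2A = -12.
Solving: C = 2, A = -6, then B = 7.
Therefore u_{40} = -240 + 7 + 2·1 = -231.

-231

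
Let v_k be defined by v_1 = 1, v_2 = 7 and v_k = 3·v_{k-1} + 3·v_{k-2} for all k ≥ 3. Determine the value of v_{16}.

Step forward from the initial values:
v_3 = 24  v_4 = 93  v_5 = 351  …  v_{13} = 14994801  v_{14} = 56849607  v_{15} = 215533224  v_{16} = 817148493.

817148493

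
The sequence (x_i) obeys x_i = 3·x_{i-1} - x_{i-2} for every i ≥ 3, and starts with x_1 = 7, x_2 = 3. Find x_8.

Compute successive terms:
x_3 = 2  x_4 = 3  x_5 = 7  x_6 = 18  x_7 = 47  x_8 = 123.

123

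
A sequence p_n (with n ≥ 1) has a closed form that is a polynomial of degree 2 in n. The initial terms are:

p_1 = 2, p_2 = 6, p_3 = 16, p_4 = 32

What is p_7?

1st diffs: 4, 10, 16.
2nd diffs: 6, 6 (constant).
So p_n = 3n^2 - 5n + 4.
Evaluating at n = 7 gives p_7 = 116.

116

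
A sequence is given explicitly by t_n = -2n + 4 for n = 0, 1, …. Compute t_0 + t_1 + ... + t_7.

-24

Over n = 0..7: Σn = 28.
Total = (-2)·28 + (4)·8 = -24.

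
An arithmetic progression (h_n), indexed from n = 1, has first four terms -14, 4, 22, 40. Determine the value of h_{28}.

Common difference d = 18.
h_n = -14 + (n - 1)·18.
h_{28} = -14 + 27·18 = 472.

472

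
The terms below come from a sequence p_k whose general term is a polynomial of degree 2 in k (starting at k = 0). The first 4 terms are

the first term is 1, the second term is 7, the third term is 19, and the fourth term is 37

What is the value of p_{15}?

1st diffs: 6, 12, 18.
2nd diffs: 6, 6 (constant).
Newton forward-difference form: p_k = 1 + 6·C(k,1) + 6·C(k,2).
At k = 15: k = 15, so p_{15} = 1 + 90 + 630 = 721.

721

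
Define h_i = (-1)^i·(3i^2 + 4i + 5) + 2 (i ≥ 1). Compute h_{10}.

347

(-1)^10 = 1; 3i^2 + 4i + 5 at i=10 is 345; so h_{10} = 347.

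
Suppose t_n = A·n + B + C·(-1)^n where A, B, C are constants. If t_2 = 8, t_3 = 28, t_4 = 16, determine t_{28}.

Plug in n = 2, 3, 4: 2A + B + C = 8; 3A + B - C = 28; 4A + B + C = 16.
Subtracting the first from the second: A - 2C = 20.
Subtracting the second from the third: A + 2C = -12.
Solving: C = -8, A = 4, then B = 8.
Therefore t_{28} = 112 + 8 + (-8)·1 = 112.

112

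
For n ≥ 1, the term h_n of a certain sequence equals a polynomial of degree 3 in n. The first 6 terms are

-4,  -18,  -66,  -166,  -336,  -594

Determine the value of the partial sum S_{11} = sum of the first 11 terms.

1st diffs: -14, -48, -100, -170, -258.
2nd diffs: -34, -52, -70, -88.
3rd diffs: -18, -18, -18 (constant).
So h_n = -3n^3 + n^2 + 4n - 6.
Continuing: …, -958, -1446, -2076, -2866, …, h_{11} = -3834.
Summing n = 1..11 (11 terms) gives -12364.

-12364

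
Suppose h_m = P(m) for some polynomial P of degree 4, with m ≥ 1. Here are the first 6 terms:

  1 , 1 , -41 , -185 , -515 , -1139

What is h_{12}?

-20129

1st diffs: 0, -42, -144, -330, -624.
2nd diffs: -42, -102, -186, -294.
3rd diffs: -60, -84, -108.
4th diffs: -24, -24 (constant).
So h_m = -m^4 + 4m^2 + 3m - 5.
Evaluating at m = 12 gives h_{12} = -20129.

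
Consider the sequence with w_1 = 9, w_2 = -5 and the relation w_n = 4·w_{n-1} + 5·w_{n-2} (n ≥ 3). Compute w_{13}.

162760425

Compute successive terms:
w_3 = 25  w_4 = 75  w_5 = 425  …  w_{10} = 1302075  w_{11} = 6510425  w_{12} = 32552075  w_{13} = 162760425.
(Characteristic roots are 5 and -1.)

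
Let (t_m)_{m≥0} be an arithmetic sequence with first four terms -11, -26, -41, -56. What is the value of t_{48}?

Common difference d = -15.
t_m = -11 + (m - 0)·(-15).
t_{48} = -11 + 48·(-15) = -731.

-731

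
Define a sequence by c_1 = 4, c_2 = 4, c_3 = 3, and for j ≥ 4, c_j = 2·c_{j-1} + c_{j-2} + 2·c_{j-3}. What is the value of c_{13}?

Step forward from the initial values:
c_4 = 18;  c_5 = 47;  c_6 = 118;  c_7 = 319;  c_8 = 850;  c_9 = 2255;  c_{10} = 5998;  c_{11} = 15951;  c_{12} = 42410;  c_{13} = 112767.

112767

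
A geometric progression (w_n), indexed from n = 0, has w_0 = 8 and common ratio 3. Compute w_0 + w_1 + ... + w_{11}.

w_n = 8·3^(n-0).
S = 8·(3^12 - 1)/(3 - 1) = 8·(531441 - 1)/(2) = 2125760.

2125760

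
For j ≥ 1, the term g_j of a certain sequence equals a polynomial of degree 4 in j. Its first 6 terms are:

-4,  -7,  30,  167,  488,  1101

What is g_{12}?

19983

1st diffs: -3, 37, 137, 321, 613.
2nd diffs: 40, 100, 184, 292.
3rd diffs: 60, 84, 108.
4th diffs: 24, 24 (constant).
Newton forward-difference form: g_j = -4 + (-3)·C(j-1,1) + 40·C(j-1,2) + 60·C(j-1,3) + 24·C(j-1,4).
At j = 12: j-1 = 11, so g_{12} = -4 - 33 + 2200 + 9900 + 7920 = 19983.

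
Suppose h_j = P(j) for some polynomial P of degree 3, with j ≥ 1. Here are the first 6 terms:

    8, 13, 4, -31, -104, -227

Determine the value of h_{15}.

1st diffs: 5, -9, -35, -73, -123.
2nd diffs: -14, -26, -38, -50.
3rd diffs: -12, -12, -12 (constant).
Newton forward-difference form: h_j = 8 + 5·C(j-1,1) + (-14)·C(j-1,2) + (-12)·C(j-1,3).
At j = 15: j-1 = 14, so h_{15} = 8 + 70 - 1274 - 4368 = -5564.

-5564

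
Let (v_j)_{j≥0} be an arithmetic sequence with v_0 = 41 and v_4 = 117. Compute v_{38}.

Common difference d = (117 - 41) / (4 - 0) = 19.
v_j = 41 + (j - 0)·19.
v_{38} = 41 + 38·19 = 763.

763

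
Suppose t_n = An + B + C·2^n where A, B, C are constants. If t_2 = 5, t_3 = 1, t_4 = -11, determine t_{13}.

Write the equations: 2A + B + 4C = 5; 3A + B + 8C = 1; 4A + B + 16C = -11.
Subtracting the first from the second: A + 4C = -4.
Subtracting the second from the third: A + 8C = -12.
Solving: C = -2, A = 4, then B = 5.
So t_n = 4·n + 5 + (-2)·2^n; at n=13 this is -16327.

-16327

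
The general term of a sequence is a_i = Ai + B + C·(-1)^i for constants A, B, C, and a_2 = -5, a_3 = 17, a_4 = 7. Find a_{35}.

Write the equations: 2A + B + C = -5; 3A + B - C = 17; 4A + B + C = 7.
Subtracting the first from the second: A - 2C = 22.
Subtracting the second from the third: A + 2C = -10.
Solving: C = -8, A = 6, then B = -9.
So a_i = 6·i + (-9) + (-8)·(-1)^i; at i=35 this is 209.

209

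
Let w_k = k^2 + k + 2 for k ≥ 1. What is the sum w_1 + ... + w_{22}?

Over k = 1..22: Σk = 253, Σk² = 3795.
Total = (1)·3795 + (1)·253 + (2)·22 = 4092.

4092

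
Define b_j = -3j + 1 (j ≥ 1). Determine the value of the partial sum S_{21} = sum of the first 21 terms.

Over j = 1..21: Σj = 231.
Total = (-3)·231 + (1)·21 = -672.

-672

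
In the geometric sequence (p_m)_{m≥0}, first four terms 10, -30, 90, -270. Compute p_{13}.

Common ratio r = -3.
p_m = 10·(-3)^(m-0).
p_{13} = 10·(-3)^13 = -15943230.

-15943230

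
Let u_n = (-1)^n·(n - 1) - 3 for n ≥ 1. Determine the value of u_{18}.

14

(-1)^18 = 1; n - 1 at n=18 is 17; so u_{18} = 14.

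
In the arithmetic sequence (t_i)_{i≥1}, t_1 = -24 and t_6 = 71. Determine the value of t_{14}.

223

Common difference d = (71 - (-24)) / (6 - 1) = 19.
t_i = -24 + (i - 1)·19.
t_{14} = -24 + 13·19 = 223.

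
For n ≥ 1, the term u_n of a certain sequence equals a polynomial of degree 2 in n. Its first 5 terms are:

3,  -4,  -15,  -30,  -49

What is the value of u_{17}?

1st diffs: -7, -11, -15, -19.
2nd diffs: -4, -4, -4 (constant).
So u_n = -2n^2 - n + 6.
Evaluating at n = 17 gives u_{17} = -589.

-589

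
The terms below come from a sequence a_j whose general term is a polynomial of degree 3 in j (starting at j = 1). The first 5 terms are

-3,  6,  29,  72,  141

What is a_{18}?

6134

1st diffs: 9, 23, 43, 69.
2nd diffs: 14, 20, 26.
3rd diffs: 6, 6 (constant).
Newton forward-difference form: a_j = -3 + 9·C(j-1,1) + 14·C(j-1,2) + 6·C(j-1,3).
At j = 18: j-1 = 17, so a_{18} = -3 + 153 + 1904 + 4080 = 6134.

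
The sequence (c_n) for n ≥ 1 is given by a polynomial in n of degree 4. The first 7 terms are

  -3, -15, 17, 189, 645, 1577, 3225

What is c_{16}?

113637

1st diffs: -12, 32, 172, 456, 932, 1648.
2nd diffs: 44, 140, 284, 476, 716.
3rd diffs: 96, 144, 192, 240.
4th diffs: 48, 48, 48 (constant).
So c_n = 2n^4 - 4n^3 - 4n^2 - 2n + 5.
Evaluating at n = 16 gives c_{16} = 113637.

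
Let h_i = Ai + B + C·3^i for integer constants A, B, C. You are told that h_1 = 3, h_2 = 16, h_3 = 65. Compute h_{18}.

1162261376

Write the equations: A + B + 3C = 3; 2A + B + 9C = 16; 3A + B + 27C = 65.
Subtracting the first from the second: A + 6C = 13.
Subtracting the second from the third: A + 18C = 49.
Solving: C = 3, A = -5, then B = -1.
Hence h_{18} = -5·18 + (-1) + 3·387420489 = 1162261376.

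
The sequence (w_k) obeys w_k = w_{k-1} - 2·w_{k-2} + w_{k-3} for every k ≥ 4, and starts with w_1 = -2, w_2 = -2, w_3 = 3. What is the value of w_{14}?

-47

Compute successive terms:
w_4 = 5; w_5 = -3; w_6 = -10; …; w_{11} = -23; w_{12} = 41; w_{13} = 58; w_{14} = -47.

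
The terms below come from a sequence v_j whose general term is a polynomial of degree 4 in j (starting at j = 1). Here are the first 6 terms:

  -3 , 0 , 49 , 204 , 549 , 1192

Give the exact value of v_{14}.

37944

1st diffs: 3, 49, 155, 345, 643.
2nd diffs: 46, 106, 190, 298.
3rd diffs: 60, 84, 108.
4th diffs: 24, 24 (constant).
Newton forward-difference form: v_j = -3 + 3·C(j-1,1) + 46·C(j-1,2) + 60·C(j-1,3) + 24·C(j-1,4).
At j = 14: j-1 = 13, so v_{14} = -3 + 39 + 3588 + 17160 + 17160 = 37944.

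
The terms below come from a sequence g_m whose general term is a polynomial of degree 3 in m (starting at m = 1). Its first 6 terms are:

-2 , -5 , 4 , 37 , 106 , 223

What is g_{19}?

11572

1st diffs: -3, 9, 33, 69, 117.
2nd diffs: 12, 24, 36, 48.
3rd diffs: 12, 12, 12 (constant).
Newton forward-difference form: g_m = -2 + (-3)·C(m-1,1) + 12·C(m-1,2) + 12·C(m-1,3).
At m = 19: m-1 = 18, so g_{19} = -2 - 54 + 1836 + 9792 = 11572.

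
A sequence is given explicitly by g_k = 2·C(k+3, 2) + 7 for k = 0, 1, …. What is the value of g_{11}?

189

C(14, 2) = 91, so g_{11} = 189.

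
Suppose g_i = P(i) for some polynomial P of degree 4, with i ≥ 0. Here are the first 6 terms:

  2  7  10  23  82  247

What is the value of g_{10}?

6442

1st diffs: 5, 3, 13, 59, 165.
2nd diffs: -2, 10, 46, 106.
3rd diffs: 12, 36, 60.
4th diffs: 24, 24 (constant).
So g_i = i^4 - 4i^3 + 4i^2 + 4i + 2.
Evaluating at i = 10 gives g_{10} = 6442.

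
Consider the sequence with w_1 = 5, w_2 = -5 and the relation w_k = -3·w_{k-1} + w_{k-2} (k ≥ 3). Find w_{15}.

33202820

Iterate the recurrence:
w_3 = 20; w_4 = -65; w_5 = 215; …; w_{12} = -921590; w_{13} = 3043805; w_{14} = -10053005; w_{15} = 33202820.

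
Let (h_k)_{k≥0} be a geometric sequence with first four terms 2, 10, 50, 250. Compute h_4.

1250

Common ratio r = 5.
h_k = 2·5^(k-0).
h_4 = 2·5^4 = 1250.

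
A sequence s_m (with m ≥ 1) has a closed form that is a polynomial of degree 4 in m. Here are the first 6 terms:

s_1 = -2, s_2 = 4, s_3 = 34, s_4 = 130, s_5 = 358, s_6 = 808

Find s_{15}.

41578

1st diffs: 6, 30, 96, 228, 450.
2nd diffs: 24, 66, 132, 222.
3rd diffs: 42, 66, 90.
4th diffs: 24, 24 (constant).
Newton forward-difference form: s_m = -2 + 6·C(m-1,1) + 24·C(m-1,2) + 42·C(m-1,3) + 24·C(m-1,4).
At m = 15: m-1 = 14, so s_{15} = -2 + 84 + 2184 + 15288 + 24024 = 41578.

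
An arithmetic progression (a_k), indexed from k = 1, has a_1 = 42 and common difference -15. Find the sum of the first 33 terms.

-6534

a_k = 42 + (k - 1)·(-15).
a_{33} = -438; S = 33·(42 + (-438))/2 = -6534.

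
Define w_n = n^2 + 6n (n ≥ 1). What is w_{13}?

247

w_{13} = 1·13^2 + 6·13 = 247.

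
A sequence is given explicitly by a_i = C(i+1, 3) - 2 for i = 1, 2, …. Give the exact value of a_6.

C(7, 3) = 35, so a_6 = 33.

33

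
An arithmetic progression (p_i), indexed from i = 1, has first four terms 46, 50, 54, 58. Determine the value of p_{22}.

Common difference d = 4.
p_i = 46 + (i - 1)·4.
p_{22} = 46 + 21·4 = 130.

130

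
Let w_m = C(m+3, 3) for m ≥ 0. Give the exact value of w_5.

56

C(8, 3) = 56, so w_5 = 56.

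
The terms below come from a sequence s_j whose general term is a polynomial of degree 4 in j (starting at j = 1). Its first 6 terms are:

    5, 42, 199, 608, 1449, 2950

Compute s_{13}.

61169

1st diffs: 37, 157, 409, 841, 1501.
2nd diffs: 120, 252, 432, 660.
3rd diffs: 132, 180, 228.
4th diffs: 48, 48 (constant).
So s_j = 2j^4 + 2j^3 - 2j^2 - j + 4.
Evaluating at j = 13 gives s_{13} = 61169.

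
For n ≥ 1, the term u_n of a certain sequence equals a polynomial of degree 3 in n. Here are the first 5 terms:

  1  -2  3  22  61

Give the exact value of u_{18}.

1st diffs: -3, 5, 19, 39.
2nd diffs: 8, 14, 20.
3rd diffs: 6, 6 (constant).
Newton forward-difference form: u_n = 1 + (-3)·C(n-1,1) + 8·C(n-1,2) + 6·C(n-1,3).
At n = 18: n-1 = 17, so u_{18} = 1 - 51 + 1088 + 4080 = 5118.

5118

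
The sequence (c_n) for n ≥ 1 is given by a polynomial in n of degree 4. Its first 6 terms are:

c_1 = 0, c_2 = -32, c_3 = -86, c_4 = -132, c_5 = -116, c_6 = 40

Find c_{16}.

1st diffs: -32, -54, -46, 16, 156.
2nd diffs: -22, 8, 62, 140.
3rd diffs: 30, 54, 78.
4th diffs: 24, 24 (constant).
So c_n = n^4 - 5n^3 - 6n^2 + 6n + 4.
Evaluating at n = 16 gives c_{16} = 43620.

43620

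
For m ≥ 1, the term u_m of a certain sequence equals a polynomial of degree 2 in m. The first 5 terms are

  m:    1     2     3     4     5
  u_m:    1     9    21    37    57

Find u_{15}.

477

1st diffs: 8, 12, 16, 20.
2nd diffs: 4, 4, 4 (constant).
Newton forward-difference form: u_m = 1 + 8·C(m-1,1) + 4·C(m-1,2).
At m = 15: m-1 = 14, so u_{15} = 1 + 112 + 364 = 477.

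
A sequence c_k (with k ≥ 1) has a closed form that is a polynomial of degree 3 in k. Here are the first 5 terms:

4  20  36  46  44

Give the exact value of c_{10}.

-356

1st diffs: 16, 16, 10, -2.
2nd diffs: 0, -6, -12.
3rd diffs: -6, -6 (constant).
So c_k = -k^3 + 6k^2 + 5k - 6.
Evaluating at k = 10 gives c_{10} = -356.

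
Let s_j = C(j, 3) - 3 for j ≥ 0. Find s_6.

17

C(6, 3) = 20, so s_6 = 17.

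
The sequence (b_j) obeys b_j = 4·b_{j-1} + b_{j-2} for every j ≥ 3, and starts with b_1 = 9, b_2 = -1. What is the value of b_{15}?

b_3 = 5, b_4 = 19, b_5 = 81, …, b_{12} = 1981891, b_{13} = 8395425, b_{14} = 35563591, b_{15} = 150649789.

150649789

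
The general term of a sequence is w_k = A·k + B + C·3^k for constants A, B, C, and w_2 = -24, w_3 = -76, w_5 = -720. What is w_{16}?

-129140132

At k = 2, 3, 5: 2A + B + 9C = -24; 3A + B + 27C = -76; 5A + B + 243C = -720.
Subtracting the first from the second: A + 18C = -52.
Subtracting the second from the third: 2A + 216C = -644.
Solving: C = -3, A = 2, then B = -1.
Hence w_{16} = 2·16 + (-1) + (-3)·43046721 = -129140132.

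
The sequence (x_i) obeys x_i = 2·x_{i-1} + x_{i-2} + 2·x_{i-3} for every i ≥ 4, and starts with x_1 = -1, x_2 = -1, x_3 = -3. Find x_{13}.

-57543

Compute successive terms:
x_4 = -9;  x_5 = -23;  x_6 = -61;  x_7 = -163;  x_8 = -433;  x_9 = -1151;  x_{10} = -3061;  x_{11} = -8139;  x_{12} = -21641;  x_{13} = -57543.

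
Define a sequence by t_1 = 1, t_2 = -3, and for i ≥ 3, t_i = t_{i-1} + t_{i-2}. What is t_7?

t_3 = -2  t_4 = -5  t_5 = -7  t_6 = -12  t_7 = -19.

-19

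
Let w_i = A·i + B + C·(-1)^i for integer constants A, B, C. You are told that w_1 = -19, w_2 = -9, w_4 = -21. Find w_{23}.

-151

At i = 1, 2, 4: A + B - C = -19; 2A + B + C = -9; 4A + B + C = -21.
Subtracting the first from the second: A + 2C = 10.
Subtracting the second from the third: 2A = -12.
Solving: C = 8, A = -6, then B = -5.
So w_i = -6·i + (-5) + 8·(-1)^i; at i=23 this is -151.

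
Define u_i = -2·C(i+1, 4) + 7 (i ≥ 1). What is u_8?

C(9, 4) = 126, so u_8 = -245.

-245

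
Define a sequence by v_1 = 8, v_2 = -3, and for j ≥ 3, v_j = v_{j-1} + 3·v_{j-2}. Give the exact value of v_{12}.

v_3 = 21, v_4 = 12, v_5 = 75, v_6 = 111, v_7 = 336, v_8 = 669, v_9 = 1677, v_{10} = 3684, v_{11} = 8715, v_{12} = 19767.

19767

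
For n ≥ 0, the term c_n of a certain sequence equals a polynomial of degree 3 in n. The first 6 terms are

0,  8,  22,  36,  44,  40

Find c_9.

-216

1st diffs: 8, 14, 14, 8, -4.
2nd diffs: 6, 0, -6, -12.
3rd diffs: -6, -6, -6 (constant).
So c_n = -n^3 + 6n^2 + 3n.
Evaluating at n = 9 gives c_9 = -216.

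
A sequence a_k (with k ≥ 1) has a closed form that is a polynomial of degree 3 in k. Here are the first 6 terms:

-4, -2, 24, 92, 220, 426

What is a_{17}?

1st diffs: 2, 26, 68, 128, 206.
2nd diffs: 24, 42, 60, 78.
3rd diffs: 18, 18, 18 (constant).
Newton forward-difference form: a_k = -4 + 2·C(k-1,1) + 24·C(k-1,2) + 18·C(k-1,3).
At k = 17: k-1 = 16, so a_{17} = -4 + 32 + 2880 + 10080 = 12988.

12988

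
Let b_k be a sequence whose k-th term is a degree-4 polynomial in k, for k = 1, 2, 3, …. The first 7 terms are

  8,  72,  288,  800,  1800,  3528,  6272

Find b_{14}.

1st diffs: 64, 216, 512, 1000, 1728, 2744.
2nd diffs: 152, 296, 488, 728, 1016.
3rd diffs: 144, 192, 240, 288.
4th diffs: 48, 48, 48 (constant).
Newton forward-difference form: b_k = 8 + 64·C(k-1,1) + 152·C(k-1,2) + 144·C(k-1,3) + 48·C(k-1,4).
At k = 14: k-1 = 13, so b_{14} = 8 + 832 + 11856 + 41184 + 34320 = 88200.

88200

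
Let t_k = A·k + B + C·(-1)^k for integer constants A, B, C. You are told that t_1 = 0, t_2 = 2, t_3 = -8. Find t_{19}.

The three given values yield: A + B - C = 0; 2A + B + C = 2; 3A + B - C = -8.
Subtracting the first from the second: A + 2C = 2.
Subtracting the second from the third: A - 2C = -10.
Solving: C = 3, A = -4, then B = 7.
So t_k = -4·k + 7 + 3·(-1)^k; at k=19 this is -72.

-72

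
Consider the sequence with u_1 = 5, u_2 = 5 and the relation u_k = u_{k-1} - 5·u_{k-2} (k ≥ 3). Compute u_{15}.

389180

Iterate the recurrence:
u_3 = -20; u_4 = -45; u_5 = 55; …; u_{12} = -15120; u_{13} = -78395; u_{14} = -2795; u_{15} = 389180.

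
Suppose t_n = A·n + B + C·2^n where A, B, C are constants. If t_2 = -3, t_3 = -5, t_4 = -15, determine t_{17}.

The three given values yield: 2A + B + 4C = -3; 3A + B + 8C = -5; 4A + B + 16C = -15.
Subtracting the first from the second: A + 4C = -2.
Subtracting the second from the third: A + 8C = -10.
Solving: C = -2, A = 6, then B = -7.
Hence t_{17} = 6·17 + (-7) + (-2)·131072 = -262049.

-262049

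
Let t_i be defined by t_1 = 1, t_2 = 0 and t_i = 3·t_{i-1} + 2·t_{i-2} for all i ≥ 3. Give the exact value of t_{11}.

Step forward from the initial values:
t_3 = 2  t_4 = 6  t_5 = 22  t_6 = 78  t_7 = 278  t_8 = 990  t_9 = 3526  t_{10} = 12558  t_{11} = 44726.

44726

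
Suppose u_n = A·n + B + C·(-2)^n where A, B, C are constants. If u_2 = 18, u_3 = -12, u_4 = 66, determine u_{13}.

Plug in n = 2, 3, 4: 2A + B + 4C = 18; 3A + B - 8C = -12; 4A + B + 16C = 66.
Subtracting the first from the second: A - 12C = -30.
Subtracting the second from the third: A + 24C = 78.
Solving: C = 3, A = 6, then B = -6.
Therefore u_{13} = 78 + (-6) + 3·(-8192) = -24504.

-24504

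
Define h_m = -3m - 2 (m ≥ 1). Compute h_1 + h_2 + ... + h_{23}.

-874

Over m = 1..23: Σm = 276.
Total = (-3)·276 + (-2)·23 = -874.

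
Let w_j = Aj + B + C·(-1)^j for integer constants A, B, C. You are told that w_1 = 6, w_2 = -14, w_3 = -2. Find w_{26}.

-110

Write the equations: A + B - C = 6; 2A + B + C = -14; 3A + B - C = -2.
Subtracting the first from the second: A + 2C = -20.
Subtracting the second from the third: A - 2C = 12.
Solving: C = -8, A = -4, then B = 2.
Therefore w_{26} = -104 + 2 + (-8)·1 = -110.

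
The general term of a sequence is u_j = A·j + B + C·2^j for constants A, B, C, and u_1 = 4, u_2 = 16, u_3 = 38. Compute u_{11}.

Write the equations: A + B + 2C = 4; 2A + B + 4C = 16; 3A + B + 8C = 38.
Subtracting the first from the second: A + 2C = 12.
Subtracting the second from the third: A + 4C = 22.
Solving: C = 5, A = 2, then B = -8.
So u_j = 2·j + (-8) + 5·2^j; at j=11 this is 10254.

10254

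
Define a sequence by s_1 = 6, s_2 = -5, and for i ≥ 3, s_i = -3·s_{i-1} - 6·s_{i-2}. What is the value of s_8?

s_3 = -21  s_4 = 93  s_5 = -153  s_6 = -99  s_7 = 1215  s_8 = -3051.

-3051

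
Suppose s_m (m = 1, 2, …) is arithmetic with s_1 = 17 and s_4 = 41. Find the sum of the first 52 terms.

11492

Common difference d = (41 - 17) / (4 - 1) = 8.
s_m = 17 + (m - 1)·8.
s_{52} = 425; S = 52·(17 + 425)/2 = 11492.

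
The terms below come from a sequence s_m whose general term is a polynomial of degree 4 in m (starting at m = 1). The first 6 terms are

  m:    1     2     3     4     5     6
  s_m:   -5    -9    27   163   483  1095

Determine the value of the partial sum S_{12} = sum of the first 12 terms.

1st diffs: -4, 36, 136, 320, 612.
2nd diffs: 40, 100, 184, 292.
3rd diffs: 60, 84, 108.
4th diffs: 24, 24 (constant).
Newton forward-difference form: s_m = -5 + (-4)·C(m-1,1) + 40·C(m-1,2) + 60·C(m-1,3) + 24·C(m-1,4).
Continuing: …, 2131, 3747, 6123, 9463, …, s_{12} = 19971.
Summing m = 1..12 (12 terms) gives 57184.

57184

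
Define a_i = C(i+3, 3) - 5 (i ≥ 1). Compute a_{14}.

675

C(17, 3) = 680, so a_{14} = 675.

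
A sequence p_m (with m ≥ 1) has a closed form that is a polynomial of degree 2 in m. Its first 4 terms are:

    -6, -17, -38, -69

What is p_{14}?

-929

1st diffs: -11, -21, -31.
2nd diffs: -10, -10 (constant).
So p_m = -5m^2 + 4m - 5.
Evaluating at m = 14 gives p_{14} = -929.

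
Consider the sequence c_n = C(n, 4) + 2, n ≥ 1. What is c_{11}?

332

C(11, 4) = 330, so c_{11} = 332.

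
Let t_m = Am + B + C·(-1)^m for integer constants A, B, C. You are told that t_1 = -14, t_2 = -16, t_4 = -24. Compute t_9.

-46

Write the equations: A + B - C = -14; 2A + B + C = -16; 4A + B + C = -24.
Subtracting the first from the second: A + 2C = -2.
Subtracting the second from the third: 2A = -8.
Solving: C = 1, A = -4, then B = -9.
So t_m = -4·m + (-9) + 1·(-1)^m; at m=9 this is -46.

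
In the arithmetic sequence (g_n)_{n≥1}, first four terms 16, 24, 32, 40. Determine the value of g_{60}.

488

Common difference d = 8.
g_n = 16 + (n - 1)·8.
g_{60} = 16 + 59·8 = 488.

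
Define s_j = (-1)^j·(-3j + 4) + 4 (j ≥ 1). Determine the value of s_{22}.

(-1)^22 = 1; -3j + 4 at j=22 is -62; so s_{22} = -58.

-58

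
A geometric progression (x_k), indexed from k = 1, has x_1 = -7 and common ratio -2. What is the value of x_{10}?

3584

x_k = (-7)·(-2)^(k-1).
x_{10} = (-7)·(-2)^9 = 3584.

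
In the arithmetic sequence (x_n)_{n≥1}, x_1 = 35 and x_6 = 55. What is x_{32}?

159

Common difference d = (55 - 35) / (6 - 1) = 4.
x_n = 35 + (n - 1)·4.
x_{32} = 35 + 31·4 = 159.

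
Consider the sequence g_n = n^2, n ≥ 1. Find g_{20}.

g_{20} = 1·20^2 = 400.

400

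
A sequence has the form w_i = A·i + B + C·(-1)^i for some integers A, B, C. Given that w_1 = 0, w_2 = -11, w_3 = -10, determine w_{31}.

-150

Plug in i = 1, 2, 3: A + B - C = 0; 2A + B + C = -11; 3A + B - C = -10.
Subtracting the first from the second: A + 2C = -11.
Subtracting the second from the third: A - 2C = 1.
Solving: C = -3, A = -5, then B = 2.
Therefore w_{31} = -155 + 2 + (-3)·(-1) = -150.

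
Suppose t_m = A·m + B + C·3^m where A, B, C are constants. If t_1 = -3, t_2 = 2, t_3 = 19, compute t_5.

233

The three given values yield: A + B + 3C = -3; 2A + B + 9C = 2; 3A + B + 27C = 19.
Subtracting the first from the second: A + 6C = 5.
Subtracting the second from the third: A + 18C = 17.
Solving: C = 1, A = -1, then B = -5.
Therefore t_5 = -5 + (-5) + 1·243 = 233.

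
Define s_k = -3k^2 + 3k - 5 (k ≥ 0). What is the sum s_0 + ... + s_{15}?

Over k = 0..15: Σk = 120, Σk² = 1240.
Total = (-3)·1240 + (3)·120 + (-5)·16 = -3440.

-3440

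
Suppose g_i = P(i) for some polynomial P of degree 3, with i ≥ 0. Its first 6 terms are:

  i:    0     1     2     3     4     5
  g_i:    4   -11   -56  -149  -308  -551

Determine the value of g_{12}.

-6116

1st diffs: -15, -45, -93, -159, -243.
2nd diffs: -30, -48, -66, -84.
3rd diffs: -18, -18, -18 (constant).
So g_i = -3i^3 - 6i^2 - 6i + 4.
Evaluating at i = 12 gives g_{12} = -6116.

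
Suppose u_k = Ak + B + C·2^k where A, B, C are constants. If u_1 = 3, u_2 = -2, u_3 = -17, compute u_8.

Plug in k = 1, 2, 3: A + B + 2C = 3; 2A + B + 4C = -2; 3A + B + 8C = -17.
Subtracting the first from the second: A + 2C = -5.
Subtracting the second from the third: A + 4C = -15.
Solving: C = -5, A = 5, then B = 8.
So u_k = 5·k + 8 + (-5)·2^k; at k=8 this is -1232.

-1232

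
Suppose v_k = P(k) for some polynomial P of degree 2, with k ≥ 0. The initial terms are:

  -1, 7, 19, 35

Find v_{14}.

1st diffs: 8, 12, 16.
2nd diffs: 4, 4 (constant).
Newton forward-difference form: v_k = -1 + 8·C(k,1) + 4·C(k,2).
At k = 14: k = 14, so v_{14} = -1 + 112 + 364 = 475.

475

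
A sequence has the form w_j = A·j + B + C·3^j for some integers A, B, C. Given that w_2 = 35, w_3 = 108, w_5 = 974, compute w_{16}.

172186897

Write the equations: 2A + B + 9C = 35; 3A + B + 27C = 108; 5A + B + 243C = 974.
Subtracting the first from the second: A + 18C = 73.
Subtracting the second from the third: 2A + 216C = 866.
Solving: C = 4, A = 1, then B = -3.
So w_j = 1·j + (-3) + 4·3^j; at j=16 this is 172186897.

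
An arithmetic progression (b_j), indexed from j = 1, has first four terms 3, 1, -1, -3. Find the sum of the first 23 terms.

Common difference d = -2.
b_j = 3 + (j - 1)·(-2).
b_{23} = -41; S = 23·(3 + (-41))/2 = -437.

-437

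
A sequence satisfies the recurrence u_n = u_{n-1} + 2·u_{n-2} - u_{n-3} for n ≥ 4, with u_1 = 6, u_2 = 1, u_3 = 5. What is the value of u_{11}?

Iterate the recurrence:
u_4 = 1  u_5 = 10  u_6 = 7  u_7 = 26  u_8 = 30  u_9 = 75  u_{10} = 109  u_{11} = 229.

229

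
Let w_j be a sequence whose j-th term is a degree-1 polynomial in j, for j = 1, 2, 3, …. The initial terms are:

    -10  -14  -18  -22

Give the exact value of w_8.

-38

1st diffs: -4, -4, -4 (constant).
So w_j = -4j - 6.
Evaluating at j = 8 gives w_8 = -38.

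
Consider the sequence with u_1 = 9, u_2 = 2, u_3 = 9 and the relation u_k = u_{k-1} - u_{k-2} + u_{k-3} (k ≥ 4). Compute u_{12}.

16

Iterate the recurrence:
u_4 = 16  u_5 = 9  u_6 = 2  u_7 = 9  u_8 = 16  u_9 = 9  u_{10} = 2  u_{11} = 9  u_{12} = 16.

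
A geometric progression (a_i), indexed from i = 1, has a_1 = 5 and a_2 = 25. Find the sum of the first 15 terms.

Common ratio r = 5.
a_i = 5·5^(i-1).
S = 5·(5^15 - 1)/(5 - 1) = 5·(30517578125 - 1)/(4) = 38146972655.

38146972655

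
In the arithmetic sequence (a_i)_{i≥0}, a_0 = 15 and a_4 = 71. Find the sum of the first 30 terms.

6540

Common difference d = (71 - 15) / (4 - 0) = 14.
a_i = 15 + (i - 0)·14.
a_{29} = 421; S = 30·(15 + 421)/2 = 6540.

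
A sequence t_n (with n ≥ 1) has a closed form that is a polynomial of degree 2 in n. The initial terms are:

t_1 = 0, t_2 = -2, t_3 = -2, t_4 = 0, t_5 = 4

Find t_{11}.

70

1st diffs: -2, 0, 2, 4.
2nd diffs: 2, 2, 2 (constant).
Newton forward-difference form: t_n = (-2)·C(n-1,1) + 2·C(n-1,2).
At n = 11: n-1 = 10, so t_{11} = -20 + 90 = 70.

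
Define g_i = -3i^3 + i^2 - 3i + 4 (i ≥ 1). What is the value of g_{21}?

-27401

g_{21} = -3·21^3 + 1·21^2 - 3·21 + 4 = -27401.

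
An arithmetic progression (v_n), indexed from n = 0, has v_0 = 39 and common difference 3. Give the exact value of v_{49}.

v_n = 39 + (n - 0)·3.
v_{49} = 39 + 49·3 = 186.

186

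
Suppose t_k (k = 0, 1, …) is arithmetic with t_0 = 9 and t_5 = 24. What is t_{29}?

96

Common difference d = (24 - 9) / (5 - 0) = 3.
t_k = 9 + (k - 0)·3.
t_{29} = 9 + 29·3 = 96.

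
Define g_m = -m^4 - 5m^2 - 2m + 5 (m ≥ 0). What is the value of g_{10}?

-10515

g_{10} = -1·10^4 - 5·10^2 - 2·10 + 5 = -10515.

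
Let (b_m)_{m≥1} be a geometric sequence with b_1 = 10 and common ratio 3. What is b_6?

b_m = 10·3^(m-1).
b_6 = 10·3^5 = 2430.

2430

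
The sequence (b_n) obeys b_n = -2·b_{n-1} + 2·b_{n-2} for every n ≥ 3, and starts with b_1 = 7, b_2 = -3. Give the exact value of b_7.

976

Compute successive terms:
b_3 = 20; b_4 = -46; b_5 = 132; b_6 = -356; b_7 = 976.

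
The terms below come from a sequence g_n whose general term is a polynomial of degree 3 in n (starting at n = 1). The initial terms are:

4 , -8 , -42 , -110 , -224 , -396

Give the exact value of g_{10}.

-1904

1st diffs: -12, -34, -68, -114, -172.
2nd diffs: -22, -34, -46, -58.
3rd diffs: -12, -12, -12 (constant).
So g_n = -2n^3 + n^2 - n + 6.
Evaluating at n = 10 gives g_{10} = -1904.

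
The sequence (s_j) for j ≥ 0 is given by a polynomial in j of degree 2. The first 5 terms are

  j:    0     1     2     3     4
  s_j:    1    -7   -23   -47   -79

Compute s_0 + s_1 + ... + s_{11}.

1st diffs: -8, -16, -24, -32.
2nd diffs: -8, -8, -8 (constant).
Newton forward-difference form: s_j = 1 + (-8)·C(j,1) + (-8)·C(j,2).
Continuing: …, -119, -167, -223, -287, …, s_{11} = -527.
Summing j = 0..11 (12 terms) gives -2276.

-2276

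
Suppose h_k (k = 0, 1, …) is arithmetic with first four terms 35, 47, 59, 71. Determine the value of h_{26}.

347

Common difference d = 12.
h_k = 35 + (k - 0)·12.
h_{26} = 35 + 26·12 = 347.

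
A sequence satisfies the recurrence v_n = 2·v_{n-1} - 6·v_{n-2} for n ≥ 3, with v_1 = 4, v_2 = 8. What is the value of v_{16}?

Step forward from the initial values:
v_3 = -8; v_4 = -64; v_5 = -80; …; v_{13} = 140032; v_{14} = -193024; v_{15} = -1226240; v_{16} = -1294336.

-1294336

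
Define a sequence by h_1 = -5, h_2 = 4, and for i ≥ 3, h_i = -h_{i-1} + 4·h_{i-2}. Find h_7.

Iterate the recurrence:
h_3 = -24  h_4 = 40  h_5 = -136  h_6 = 296  h_7 = -840.

-840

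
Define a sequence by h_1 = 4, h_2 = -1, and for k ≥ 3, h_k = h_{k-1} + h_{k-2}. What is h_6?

7

h_3 = 3;  h_4 = 2;  h_5 = 5;  h_6 = 7.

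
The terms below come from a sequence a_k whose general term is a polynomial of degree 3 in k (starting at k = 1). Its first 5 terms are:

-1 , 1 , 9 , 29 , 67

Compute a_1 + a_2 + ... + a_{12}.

1st diffs: 2, 8, 20, 38.
2nd diffs: 6, 12, 18.
3rd diffs: 6, 6 (constant).
Newton forward-difference form: a_k = -1 + 2·C(k-1,1) + 6·C(k-1,2) + 6·C(k-1,3).
Continuing: …, 129, 221, 349, 519, …, a_{12} = 1341.
Summing k = 1..12 (12 terms) gives 4410.

4410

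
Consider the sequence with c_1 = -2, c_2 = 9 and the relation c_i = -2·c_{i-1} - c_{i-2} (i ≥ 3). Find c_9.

c_3 = -16  c_4 = 23  c_5 = -30  c_6 = 37  c_7 = -44  c_8 = 51  c_9 = -58.
(Characteristic roots are -1 and -1.)

-58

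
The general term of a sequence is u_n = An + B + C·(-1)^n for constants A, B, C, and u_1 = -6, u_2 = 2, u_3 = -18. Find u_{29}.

-174

The three given values yield: A + B - C = -6; 2A + B + C = 2; 3A + B - C = -18.
Subtracting the first from the second: A + 2C = 8.
Subtracting the second from the third: A - 2C = -20.
Solving: C = 7, A = -6, then B = 7.
Therefore u_{29} = -174 + 7 + 7·(-1) = -174.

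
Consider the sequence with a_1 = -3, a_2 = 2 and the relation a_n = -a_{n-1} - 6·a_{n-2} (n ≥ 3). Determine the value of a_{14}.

a_3 = 16  a_4 = -28  a_5 = -68  …  a_{11} = -12308  a_{12} = -41524  a_{13} = 115372  a_{14} = 133772.

133772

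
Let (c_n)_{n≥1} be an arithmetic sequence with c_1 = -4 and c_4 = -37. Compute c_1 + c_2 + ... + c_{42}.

Common difference d = (-37 - (-4)) / (4 - 1) = -11.
c_n = -4 + (n - 1)·(-11).
c_{42} = -455; S = 42·(-4 + (-455))/2 = -9639.

-9639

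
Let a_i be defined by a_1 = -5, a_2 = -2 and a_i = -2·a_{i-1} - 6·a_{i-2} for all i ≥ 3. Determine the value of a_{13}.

Applying the relation repeatedly:
a_3 = 34  a_4 = -56  a_5 = -92  …  a_{10} = -1568  a_{11} = -40160  a_{12} = 89728  a_{13} = 61504.

61504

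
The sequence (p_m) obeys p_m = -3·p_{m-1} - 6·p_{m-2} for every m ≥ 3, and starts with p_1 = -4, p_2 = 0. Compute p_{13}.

Applying the relation repeatedly:
p_3 = 24;  p_4 = -72;  p_5 = 72;  …;  p_{10} = -13608;  p_{11} = 36936;  p_{12} = -29160;  p_{13} = -134136.

-134136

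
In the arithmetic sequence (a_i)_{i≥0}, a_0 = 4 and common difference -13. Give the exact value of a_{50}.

-646

a_i = 4 + (i - 0)·(-13).
a_{50} = 4 + 50·(-13) = -646.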